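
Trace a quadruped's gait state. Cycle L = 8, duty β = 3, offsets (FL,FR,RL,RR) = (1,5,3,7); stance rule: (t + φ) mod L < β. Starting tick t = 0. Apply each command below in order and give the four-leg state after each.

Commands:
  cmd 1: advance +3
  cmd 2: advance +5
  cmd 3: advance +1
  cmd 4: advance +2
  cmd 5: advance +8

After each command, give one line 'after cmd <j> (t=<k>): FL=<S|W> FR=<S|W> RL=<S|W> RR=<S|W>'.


after cmd 1 (t=3): FL=W FR=S RL=W RR=S
after cmd 2 (t=8): FL=S FR=W RL=W RR=W
after cmd 3 (t=9): FL=S FR=W RL=W RR=S
after cmd 4 (t=11): FL=W FR=S RL=W RR=S
after cmd 5 (t=19): FL=W FR=S RL=W RR=S

start t=0: FL=S FR=W RL=W RR=W
cmd 1: advance +3 → t=3, phase=(4,0,6,2) → FL=W FR=S RL=W RR=S
cmd 2: advance +5 → t=8, phase=(1,5,3,7) → FL=S FR=W RL=W RR=W
cmd 3: advance +1 → t=9, phase=(2,6,4,0) → FL=S FR=W RL=W RR=S
cmd 4: advance +2 → t=11, phase=(4,0,6,2) → FL=W FR=S RL=W RR=S
cmd 5: advance +8 → t=19, phase=(4,0,6,2) → FL=W FR=S RL=W RR=S


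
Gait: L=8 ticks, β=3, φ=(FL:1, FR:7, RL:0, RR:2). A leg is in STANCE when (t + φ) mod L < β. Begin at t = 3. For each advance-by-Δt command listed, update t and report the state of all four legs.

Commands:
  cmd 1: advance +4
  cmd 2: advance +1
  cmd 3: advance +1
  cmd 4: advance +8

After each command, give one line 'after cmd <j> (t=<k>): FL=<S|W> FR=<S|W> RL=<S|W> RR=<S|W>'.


after cmd 1 (t=7): FL=S FR=W RL=W RR=S
after cmd 2 (t=8): FL=S FR=W RL=S RR=S
after cmd 3 (t=9): FL=S FR=S RL=S RR=W
after cmd 4 (t=17): FL=S FR=S RL=S RR=W

start t=3: FL=W FR=S RL=W RR=W
cmd 1: advance +4 → t=7, phase=(0,6,7,1) → FL=S FR=W RL=W RR=S
cmd 2: advance +1 → t=8, phase=(1,7,0,2) → FL=S FR=W RL=S RR=S
cmd 3: advance +1 → t=9, phase=(2,0,1,3) → FL=S FR=S RL=S RR=W
cmd 4: advance +8 → t=17, phase=(2,0,1,3) → FL=S FR=S RL=S RR=W


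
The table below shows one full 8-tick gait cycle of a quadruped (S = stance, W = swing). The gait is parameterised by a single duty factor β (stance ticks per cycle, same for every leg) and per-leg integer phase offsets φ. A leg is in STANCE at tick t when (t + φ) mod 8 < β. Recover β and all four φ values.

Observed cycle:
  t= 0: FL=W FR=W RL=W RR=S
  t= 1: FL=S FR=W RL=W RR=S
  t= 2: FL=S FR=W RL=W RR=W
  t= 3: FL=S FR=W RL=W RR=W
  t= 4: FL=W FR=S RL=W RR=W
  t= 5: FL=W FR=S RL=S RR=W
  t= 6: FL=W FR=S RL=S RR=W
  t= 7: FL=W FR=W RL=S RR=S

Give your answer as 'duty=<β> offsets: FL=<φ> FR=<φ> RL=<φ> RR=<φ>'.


duty=3 offsets: FL=7 FR=4 RL=3 RR=1

duty β = stance ticks per leg = 3
FL: stance ticks = 3; W→S at t=1 → φ=7
FR: stance ticks = 3; W→S at t=4 → φ=4
RL: stance ticks = 3; W→S at t=5 → φ=3
RR: stance ticks = 3; W→S at t=7 → φ=1


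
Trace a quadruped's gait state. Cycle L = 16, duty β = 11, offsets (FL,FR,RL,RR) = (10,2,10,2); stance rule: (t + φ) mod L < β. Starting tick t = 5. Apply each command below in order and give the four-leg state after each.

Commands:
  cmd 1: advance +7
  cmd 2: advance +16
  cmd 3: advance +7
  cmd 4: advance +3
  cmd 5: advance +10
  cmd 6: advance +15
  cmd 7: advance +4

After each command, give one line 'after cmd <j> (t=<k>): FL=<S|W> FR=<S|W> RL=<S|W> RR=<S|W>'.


start t=5: FL=W FR=S RL=W RR=S
cmd 1: advance +7 → t=12, phase=(6,14,6,14) → FL=S FR=W RL=S RR=W
cmd 2: advance +16 → t=28, phase=(6,14,6,14) → FL=S FR=W RL=S RR=W
cmd 3: advance +7 → t=35, phase=(13,5,13,5) → FL=W FR=S RL=W RR=S
cmd 4: advance +3 → t=38, phase=(0,8,0,8) → FL=S FR=S RL=S RR=S
cmd 5: advance +10 → t=48, phase=(10,2,10,2) → FL=S FR=S RL=S RR=S
cmd 6: advance +15 → t=63, phase=(9,1,9,1) → FL=S FR=S RL=S RR=S
cmd 7: advance +4 → t=67, phase=(13,5,13,5) → FL=W FR=S RL=W RR=S

after cmd 1 (t=12): FL=S FR=W RL=S RR=W
after cmd 2 (t=28): FL=S FR=W RL=S RR=W
after cmd 3 (t=35): FL=W FR=S RL=W RR=S
after cmd 4 (t=38): FL=S FR=S RL=S RR=S
after cmd 5 (t=48): FL=S FR=S RL=S RR=S
after cmd 6 (t=63): FL=S FR=S RL=S RR=S
after cmd 7 (t=67): FL=W FR=S RL=W RR=S


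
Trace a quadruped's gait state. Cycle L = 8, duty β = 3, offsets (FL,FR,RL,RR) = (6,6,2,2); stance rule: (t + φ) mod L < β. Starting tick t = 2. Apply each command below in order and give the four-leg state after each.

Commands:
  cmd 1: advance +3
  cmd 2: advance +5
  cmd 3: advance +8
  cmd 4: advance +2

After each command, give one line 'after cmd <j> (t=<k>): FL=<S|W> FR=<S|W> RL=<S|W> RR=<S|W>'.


start t=2: FL=S FR=S RL=W RR=W
cmd 1: advance +3 → t=5, phase=(3,3,7,7) → FL=W FR=W RL=W RR=W
cmd 2: advance +5 → t=10, phase=(0,0,4,4) → FL=S FR=S RL=W RR=W
cmd 3: advance +8 → t=18, phase=(0,0,4,4) → FL=S FR=S RL=W RR=W
cmd 4: advance +2 → t=20, phase=(2,2,6,6) → FL=S FR=S RL=W RR=W

after cmd 1 (t=5): FL=W FR=W RL=W RR=W
after cmd 2 (t=10): FL=S FR=S RL=W RR=W
after cmd 3 (t=18): FL=S FR=S RL=W RR=W
after cmd 4 (t=20): FL=S FR=S RL=W RR=W


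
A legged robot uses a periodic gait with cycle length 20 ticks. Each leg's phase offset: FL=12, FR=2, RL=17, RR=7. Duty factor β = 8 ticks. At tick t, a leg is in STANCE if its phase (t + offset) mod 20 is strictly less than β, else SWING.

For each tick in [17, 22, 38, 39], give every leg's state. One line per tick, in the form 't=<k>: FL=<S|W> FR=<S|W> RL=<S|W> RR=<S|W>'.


t=17: FL=W FR=W RL=W RR=S
t=22: FL=W FR=S RL=W RR=W
t=38: FL=W FR=S RL=W RR=S
t=39: FL=W FR=S RL=W RR=S

t=17: phase=(9,19,14,4) vs β=8 → FL=W FR=W RL=W RR=S
t=22: phase=(14,4,19,9) vs β=8 → FL=W FR=S RL=W RR=W
t=38: phase=(10,0,15,5) vs β=8 → FL=W FR=S RL=W RR=S
t=39: phase=(11,1,16,6) vs β=8 → FL=W FR=S RL=W RR=S


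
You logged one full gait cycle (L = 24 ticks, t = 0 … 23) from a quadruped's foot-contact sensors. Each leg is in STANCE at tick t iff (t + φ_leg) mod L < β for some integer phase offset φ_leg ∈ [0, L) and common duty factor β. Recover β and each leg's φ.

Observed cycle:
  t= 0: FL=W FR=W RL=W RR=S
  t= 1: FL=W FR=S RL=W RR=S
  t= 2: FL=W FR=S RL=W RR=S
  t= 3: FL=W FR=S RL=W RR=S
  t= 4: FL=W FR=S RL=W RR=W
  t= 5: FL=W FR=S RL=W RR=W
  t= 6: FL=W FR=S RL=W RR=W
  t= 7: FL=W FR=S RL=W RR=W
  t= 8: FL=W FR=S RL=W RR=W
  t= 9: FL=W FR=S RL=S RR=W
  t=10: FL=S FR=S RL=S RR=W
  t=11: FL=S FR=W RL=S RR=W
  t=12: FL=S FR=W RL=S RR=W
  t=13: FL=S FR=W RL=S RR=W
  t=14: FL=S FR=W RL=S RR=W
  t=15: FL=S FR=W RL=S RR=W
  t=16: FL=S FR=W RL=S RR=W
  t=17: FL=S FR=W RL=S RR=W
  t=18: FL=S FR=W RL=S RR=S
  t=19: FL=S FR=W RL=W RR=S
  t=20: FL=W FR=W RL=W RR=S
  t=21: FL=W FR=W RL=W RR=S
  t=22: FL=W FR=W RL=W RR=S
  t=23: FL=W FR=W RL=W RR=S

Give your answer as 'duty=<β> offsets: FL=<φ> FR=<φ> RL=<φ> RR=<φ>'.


duty β = stance ticks per leg = 10
FL: stance ticks = 10; W→S at t=10 → φ=14
FR: stance ticks = 10; W→S at t=1 → φ=23
RL: stance ticks = 10; W→S at t=9 → φ=15
RR: stance ticks = 10; W→S at t=18 → φ=6

duty=10 offsets: FL=14 FR=23 RL=15 RR=6


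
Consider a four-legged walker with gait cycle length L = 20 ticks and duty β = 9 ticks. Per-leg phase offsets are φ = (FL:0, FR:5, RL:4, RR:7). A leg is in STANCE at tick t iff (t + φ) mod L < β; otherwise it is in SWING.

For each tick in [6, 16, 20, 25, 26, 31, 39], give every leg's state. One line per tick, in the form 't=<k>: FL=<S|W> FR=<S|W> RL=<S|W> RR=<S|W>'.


t=6: phase=(6,11,10,13) vs β=9 → FL=S FR=W RL=W RR=W
t=16: phase=(16,1,0,3) vs β=9 → FL=W FR=S RL=S RR=S
t=20: phase=(0,5,4,7) vs β=9 → FL=S FR=S RL=S RR=S
t=25: phase=(5,10,9,12) vs β=9 → FL=S FR=W RL=W RR=W
t=26: phase=(6,11,10,13) vs β=9 → FL=S FR=W RL=W RR=W
t=31: phase=(11,16,15,18) vs β=9 → FL=W FR=W RL=W RR=W
t=39: phase=(19,4,3,6) vs β=9 → FL=W FR=S RL=S RR=S

t=6: FL=S FR=W RL=W RR=W
t=16: FL=W FR=S RL=S RR=S
t=20: FL=S FR=S RL=S RR=S
t=25: FL=S FR=W RL=W RR=W
t=26: FL=S FR=W RL=W RR=W
t=31: FL=W FR=W RL=W RR=W
t=39: FL=W FR=S RL=S RR=S


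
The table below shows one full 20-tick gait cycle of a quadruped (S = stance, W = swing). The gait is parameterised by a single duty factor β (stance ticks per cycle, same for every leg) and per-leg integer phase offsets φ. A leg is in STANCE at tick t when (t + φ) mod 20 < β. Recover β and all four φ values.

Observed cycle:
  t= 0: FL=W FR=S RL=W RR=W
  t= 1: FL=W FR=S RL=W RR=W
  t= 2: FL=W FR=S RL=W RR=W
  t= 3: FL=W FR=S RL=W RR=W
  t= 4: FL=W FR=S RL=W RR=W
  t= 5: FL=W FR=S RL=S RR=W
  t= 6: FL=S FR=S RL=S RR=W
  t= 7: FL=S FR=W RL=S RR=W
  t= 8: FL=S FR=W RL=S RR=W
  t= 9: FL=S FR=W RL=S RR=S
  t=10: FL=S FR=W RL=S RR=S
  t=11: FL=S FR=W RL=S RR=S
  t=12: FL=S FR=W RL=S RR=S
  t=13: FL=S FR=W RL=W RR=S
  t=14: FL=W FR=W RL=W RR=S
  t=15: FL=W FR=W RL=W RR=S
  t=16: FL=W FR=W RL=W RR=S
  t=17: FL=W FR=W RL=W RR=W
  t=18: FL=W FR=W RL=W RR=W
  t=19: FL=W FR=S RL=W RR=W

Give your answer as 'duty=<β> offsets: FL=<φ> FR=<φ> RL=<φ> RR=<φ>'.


duty β = stance ticks per leg = 8
FL: stance ticks = 8; W→S at t=6 → φ=14
FR: stance ticks = 8; W→S at t=19 → φ=1
RL: stance ticks = 8; W→S at t=5 → φ=15
RR: stance ticks = 8; W→S at t=9 → φ=11

duty=8 offsets: FL=14 FR=1 RL=15 RR=11


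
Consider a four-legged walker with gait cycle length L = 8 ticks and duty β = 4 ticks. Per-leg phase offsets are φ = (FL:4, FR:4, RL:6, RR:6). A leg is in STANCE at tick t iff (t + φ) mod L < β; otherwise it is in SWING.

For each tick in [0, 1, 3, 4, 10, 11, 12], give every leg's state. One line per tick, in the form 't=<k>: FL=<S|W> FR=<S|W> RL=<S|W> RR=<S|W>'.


t=0: FL=W FR=W RL=W RR=W
t=1: FL=W FR=W RL=W RR=W
t=3: FL=W FR=W RL=S RR=S
t=4: FL=S FR=S RL=S RR=S
t=10: FL=W FR=W RL=S RR=S
t=11: FL=W FR=W RL=S RR=S
t=12: FL=S FR=S RL=S RR=S

t=0: phase=(4,4,6,6) vs β=4 → FL=W FR=W RL=W RR=W
t=1: phase=(5,5,7,7) vs β=4 → FL=W FR=W RL=W RR=W
t=3: phase=(7,7,1,1) vs β=4 → FL=W FR=W RL=S RR=S
t=4: phase=(0,0,2,2) vs β=4 → FL=S FR=S RL=S RR=S
t=10: phase=(6,6,0,0) vs β=4 → FL=W FR=W RL=S RR=S
t=11: phase=(7,7,1,1) vs β=4 → FL=W FR=W RL=S RR=S
t=12: phase=(0,0,2,2) vs β=4 → FL=S FR=S RL=S RR=S


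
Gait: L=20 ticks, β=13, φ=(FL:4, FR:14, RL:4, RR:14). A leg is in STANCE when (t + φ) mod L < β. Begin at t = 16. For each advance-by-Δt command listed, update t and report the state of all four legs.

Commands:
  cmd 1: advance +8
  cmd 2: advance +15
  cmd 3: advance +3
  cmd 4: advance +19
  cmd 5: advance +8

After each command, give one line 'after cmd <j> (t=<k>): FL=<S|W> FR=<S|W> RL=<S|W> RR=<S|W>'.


after cmd 1 (t=24): FL=S FR=W RL=S RR=W
after cmd 2 (t=39): FL=S FR=W RL=S RR=W
after cmd 3 (t=42): FL=S FR=W RL=S RR=W
after cmd 4 (t=61): FL=S FR=W RL=S RR=W
after cmd 5 (t=69): FL=W FR=S RL=W RR=S

start t=16: FL=S FR=S RL=S RR=S
cmd 1: advance +8 → t=24, phase=(8,18,8,18) → FL=S FR=W RL=S RR=W
cmd 2: advance +15 → t=39, phase=(3,13,3,13) → FL=S FR=W RL=S RR=W
cmd 3: advance +3 → t=42, phase=(6,16,6,16) → FL=S FR=W RL=S RR=W
cmd 4: advance +19 → t=61, phase=(5,15,5,15) → FL=S FR=W RL=S RR=W
cmd 5: advance +8 → t=69, phase=(13,3,13,3) → FL=W FR=S RL=W RR=S


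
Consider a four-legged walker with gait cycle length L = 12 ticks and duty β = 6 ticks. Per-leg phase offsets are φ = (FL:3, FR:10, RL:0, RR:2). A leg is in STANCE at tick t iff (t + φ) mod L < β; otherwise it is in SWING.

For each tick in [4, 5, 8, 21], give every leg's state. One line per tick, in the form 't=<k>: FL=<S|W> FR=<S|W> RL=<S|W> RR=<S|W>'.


t=4: phase=(7,2,4,6) vs β=6 → FL=W FR=S RL=S RR=W
t=5: phase=(8,3,5,7) vs β=6 → FL=W FR=S RL=S RR=W
t=8: phase=(11,6,8,10) vs β=6 → FL=W FR=W RL=W RR=W
t=21: phase=(0,7,9,11) vs β=6 → FL=S FR=W RL=W RR=W

t=4: FL=W FR=S RL=S RR=W
t=5: FL=W FR=S RL=S RR=W
t=8: FL=W FR=W RL=W RR=W
t=21: FL=S FR=W RL=W RR=W


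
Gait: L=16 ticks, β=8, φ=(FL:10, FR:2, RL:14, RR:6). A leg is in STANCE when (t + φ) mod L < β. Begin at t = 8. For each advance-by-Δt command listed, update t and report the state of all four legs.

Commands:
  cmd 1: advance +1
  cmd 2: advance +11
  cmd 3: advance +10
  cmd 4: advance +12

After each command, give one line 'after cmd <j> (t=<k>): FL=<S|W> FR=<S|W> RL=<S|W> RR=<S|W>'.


start t=8: FL=S FR=W RL=S RR=W
cmd 1: advance +1 → t=9, phase=(3,11,7,15) → FL=S FR=W RL=S RR=W
cmd 2: advance +11 → t=20, phase=(14,6,2,10) → FL=W FR=S RL=S RR=W
cmd 3: advance +10 → t=30, phase=(8,0,12,4) → FL=W FR=S RL=W RR=S
cmd 4: advance +12 → t=42, phase=(4,12,8,0) → FL=S FR=W RL=W RR=S

after cmd 1 (t=9): FL=S FR=W RL=S RR=W
after cmd 2 (t=20): FL=W FR=S RL=S RR=W
after cmd 3 (t=30): FL=W FR=S RL=W RR=S
after cmd 4 (t=42): FL=S FR=W RL=W RR=S


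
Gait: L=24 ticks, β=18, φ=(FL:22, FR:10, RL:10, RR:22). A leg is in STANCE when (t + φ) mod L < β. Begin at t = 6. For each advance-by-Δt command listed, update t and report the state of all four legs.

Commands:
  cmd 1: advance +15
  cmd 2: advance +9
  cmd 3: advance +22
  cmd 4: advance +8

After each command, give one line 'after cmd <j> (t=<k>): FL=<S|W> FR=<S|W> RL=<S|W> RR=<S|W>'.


after cmd 1 (t=21): FL=W FR=S RL=S RR=W
after cmd 2 (t=30): FL=S FR=S RL=S RR=S
after cmd 3 (t=52): FL=S FR=S RL=S RR=S
after cmd 4 (t=60): FL=S FR=W RL=W RR=S

start t=6: FL=S FR=S RL=S RR=S
cmd 1: advance +15 → t=21, phase=(19,7,7,19) → FL=W FR=S RL=S RR=W
cmd 2: advance +9 → t=30, phase=(4,16,16,4) → FL=S FR=S RL=S RR=S
cmd 3: advance +22 → t=52, phase=(2,14,14,2) → FL=S FR=S RL=S RR=S
cmd 4: advance +8 → t=60, phase=(10,22,22,10) → FL=S FR=W RL=W RR=S


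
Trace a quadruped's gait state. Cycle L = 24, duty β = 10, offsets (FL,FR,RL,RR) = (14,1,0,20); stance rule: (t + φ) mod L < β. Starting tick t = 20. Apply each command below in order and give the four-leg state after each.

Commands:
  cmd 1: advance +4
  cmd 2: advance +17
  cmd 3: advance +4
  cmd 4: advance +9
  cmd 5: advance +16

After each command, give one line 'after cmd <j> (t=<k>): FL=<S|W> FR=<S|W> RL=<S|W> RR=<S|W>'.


start t=20: FL=W FR=W RL=W RR=W
cmd 1: advance +4 → t=24, phase=(14,1,0,20) → FL=W FR=S RL=S RR=W
cmd 2: advance +17 → t=41, phase=(7,18,17,13) → FL=S FR=W RL=W RR=W
cmd 3: advance +4 → t=45, phase=(11,22,21,17) → FL=W FR=W RL=W RR=W
cmd 4: advance +9 → t=54, phase=(20,7,6,2) → FL=W FR=S RL=S RR=S
cmd 5: advance +16 → t=70, phase=(12,23,22,18) → FL=W FR=W RL=W RR=W

after cmd 1 (t=24): FL=W FR=S RL=S RR=W
after cmd 2 (t=41): FL=S FR=W RL=W RR=W
after cmd 3 (t=45): FL=W FR=W RL=W RR=W
after cmd 4 (t=54): FL=W FR=S RL=S RR=S
after cmd 5 (t=70): FL=W FR=W RL=W RR=W


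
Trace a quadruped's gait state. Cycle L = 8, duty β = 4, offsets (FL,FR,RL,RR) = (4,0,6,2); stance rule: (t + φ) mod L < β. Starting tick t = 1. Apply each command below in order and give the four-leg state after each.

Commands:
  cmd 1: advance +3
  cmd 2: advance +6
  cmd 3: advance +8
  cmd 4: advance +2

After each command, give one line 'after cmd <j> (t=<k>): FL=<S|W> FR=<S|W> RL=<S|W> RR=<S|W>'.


after cmd 1 (t=4): FL=S FR=W RL=S RR=W
after cmd 2 (t=10): FL=W FR=S RL=S RR=W
after cmd 3 (t=18): FL=W FR=S RL=S RR=W
after cmd 4 (t=20): FL=S FR=W RL=S RR=W

start t=1: FL=W FR=S RL=W RR=S
cmd 1: advance +3 → t=4, phase=(0,4,2,6) → FL=S FR=W RL=S RR=W
cmd 2: advance +6 → t=10, phase=(6,2,0,4) → FL=W FR=S RL=S RR=W
cmd 3: advance +8 → t=18, phase=(6,2,0,4) → FL=W FR=S RL=S RR=W
cmd 4: advance +2 → t=20, phase=(0,4,2,6) → FL=S FR=W RL=S RR=W


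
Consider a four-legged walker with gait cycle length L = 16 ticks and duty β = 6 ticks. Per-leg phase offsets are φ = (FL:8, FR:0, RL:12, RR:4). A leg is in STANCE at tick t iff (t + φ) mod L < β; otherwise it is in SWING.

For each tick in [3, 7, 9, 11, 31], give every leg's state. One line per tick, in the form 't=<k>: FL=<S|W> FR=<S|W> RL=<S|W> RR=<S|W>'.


t=3: phase=(11,3,15,7) vs β=6 → FL=W FR=S RL=W RR=W
t=7: phase=(15,7,3,11) vs β=6 → FL=W FR=W RL=S RR=W
t=9: phase=(1,9,5,13) vs β=6 → FL=S FR=W RL=S RR=W
t=11: phase=(3,11,7,15) vs β=6 → FL=S FR=W RL=W RR=W
t=31: phase=(7,15,11,3) vs β=6 → FL=W FR=W RL=W RR=S

t=3: FL=W FR=S RL=W RR=W
t=7: FL=W FR=W RL=S RR=W
t=9: FL=S FR=W RL=S RR=W
t=11: FL=S FR=W RL=W RR=W
t=31: FL=W FR=W RL=W RR=S


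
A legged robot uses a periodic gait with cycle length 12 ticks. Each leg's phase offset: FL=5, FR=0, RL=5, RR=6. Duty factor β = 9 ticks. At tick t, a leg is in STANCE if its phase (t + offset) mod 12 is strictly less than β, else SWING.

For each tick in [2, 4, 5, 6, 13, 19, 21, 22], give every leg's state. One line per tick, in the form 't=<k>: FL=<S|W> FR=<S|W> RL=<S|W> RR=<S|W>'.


t=2: phase=(7,2,7,8) vs β=9 → FL=S FR=S RL=S RR=S
t=4: phase=(9,4,9,10) vs β=9 → FL=W FR=S RL=W RR=W
t=5: phase=(10,5,10,11) vs β=9 → FL=W FR=S RL=W RR=W
t=6: phase=(11,6,11,0) vs β=9 → FL=W FR=S RL=W RR=S
t=13: phase=(6,1,6,7) vs β=9 → FL=S FR=S RL=S RR=S
t=19: phase=(0,7,0,1) vs β=9 → FL=S FR=S RL=S RR=S
t=21: phase=(2,9,2,3) vs β=9 → FL=S FR=W RL=S RR=S
t=22: phase=(3,10,3,4) vs β=9 → FL=S FR=W RL=S RR=S

t=2: FL=S FR=S RL=S RR=S
t=4: FL=W FR=S RL=W RR=W
t=5: FL=W FR=S RL=W RR=W
t=6: FL=W FR=S RL=W RR=S
t=13: FL=S FR=S RL=S RR=S
t=19: FL=S FR=S RL=S RR=S
t=21: FL=S FR=W RL=S RR=S
t=22: FL=S FR=W RL=S RR=S


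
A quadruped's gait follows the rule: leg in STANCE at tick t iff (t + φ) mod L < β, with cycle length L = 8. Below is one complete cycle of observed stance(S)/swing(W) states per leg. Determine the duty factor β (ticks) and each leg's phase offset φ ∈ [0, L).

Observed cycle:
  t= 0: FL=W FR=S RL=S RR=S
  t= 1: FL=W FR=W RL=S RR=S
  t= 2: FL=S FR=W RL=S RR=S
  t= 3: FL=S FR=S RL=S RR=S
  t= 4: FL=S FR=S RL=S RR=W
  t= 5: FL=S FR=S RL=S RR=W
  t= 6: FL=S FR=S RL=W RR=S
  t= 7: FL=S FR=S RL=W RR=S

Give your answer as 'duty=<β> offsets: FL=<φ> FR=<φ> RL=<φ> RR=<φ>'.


duty β = stance ticks per leg = 6
FL: stance ticks = 6; W→S at t=2 → φ=6
FR: stance ticks = 6; W→S at t=3 → φ=5
RL: stance ticks = 6; W→S at t=0 → φ=0
RR: stance ticks = 6; W→S at t=6 → φ=2

duty=6 offsets: FL=6 FR=5 RL=0 RR=2


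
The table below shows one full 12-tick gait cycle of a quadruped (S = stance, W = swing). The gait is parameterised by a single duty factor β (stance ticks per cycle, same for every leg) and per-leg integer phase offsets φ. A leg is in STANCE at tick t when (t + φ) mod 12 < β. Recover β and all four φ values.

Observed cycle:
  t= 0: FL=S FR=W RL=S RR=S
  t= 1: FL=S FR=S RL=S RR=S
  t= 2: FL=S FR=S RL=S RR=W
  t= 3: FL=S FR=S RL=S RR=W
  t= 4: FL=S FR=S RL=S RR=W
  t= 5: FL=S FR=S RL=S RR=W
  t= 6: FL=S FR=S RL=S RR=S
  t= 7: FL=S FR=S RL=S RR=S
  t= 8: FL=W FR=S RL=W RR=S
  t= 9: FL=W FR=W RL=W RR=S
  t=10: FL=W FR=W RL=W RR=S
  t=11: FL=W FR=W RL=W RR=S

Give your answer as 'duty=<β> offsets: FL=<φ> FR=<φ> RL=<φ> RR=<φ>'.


duty=8 offsets: FL=0 FR=11 RL=0 RR=6

duty β = stance ticks per leg = 8
FL: stance ticks = 8; W→S at t=0 → φ=0
FR: stance ticks = 8; W→S at t=1 → φ=11
RL: stance ticks = 8; W→S at t=0 → φ=0
RR: stance ticks = 8; W→S at t=6 → φ=6


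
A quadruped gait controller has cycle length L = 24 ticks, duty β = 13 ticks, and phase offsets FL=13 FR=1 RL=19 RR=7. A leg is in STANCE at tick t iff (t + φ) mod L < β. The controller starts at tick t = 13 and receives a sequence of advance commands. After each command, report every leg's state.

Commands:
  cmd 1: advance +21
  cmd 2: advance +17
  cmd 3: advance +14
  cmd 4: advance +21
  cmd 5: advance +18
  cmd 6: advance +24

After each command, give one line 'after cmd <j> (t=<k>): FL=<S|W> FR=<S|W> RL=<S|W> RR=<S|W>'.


start t=13: FL=S FR=W RL=S RR=W
cmd 1: advance +21 → t=34, phase=(23,11,5,17) → FL=W FR=S RL=S RR=W
cmd 2: advance +17 → t=51, phase=(16,4,22,10) → FL=W FR=S RL=W RR=S
cmd 3: advance +14 → t=65, phase=(6,18,12,0) → FL=S FR=W RL=S RR=S
cmd 4: advance +21 → t=86, phase=(3,15,9,21) → FL=S FR=W RL=S RR=W
cmd 5: advance +18 → t=104, phase=(21,9,3,15) → FL=W FR=S RL=S RR=W
cmd 6: advance +24 → t=128, phase=(21,9,3,15) → FL=W FR=S RL=S RR=W

after cmd 1 (t=34): FL=W FR=S RL=S RR=W
after cmd 2 (t=51): FL=W FR=S RL=W RR=S
after cmd 3 (t=65): FL=S FR=W RL=S RR=S
after cmd 4 (t=86): FL=S FR=W RL=S RR=W
after cmd 5 (t=104): FL=W FR=S RL=S RR=W
after cmd 6 (t=128): FL=W FR=S RL=S RR=W


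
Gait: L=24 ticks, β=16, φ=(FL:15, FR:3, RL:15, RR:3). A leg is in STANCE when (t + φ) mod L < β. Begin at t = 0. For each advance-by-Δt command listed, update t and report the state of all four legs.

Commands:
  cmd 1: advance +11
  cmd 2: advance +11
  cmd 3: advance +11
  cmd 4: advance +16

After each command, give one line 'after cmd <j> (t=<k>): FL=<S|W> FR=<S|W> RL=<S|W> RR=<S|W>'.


start t=0: FL=S FR=S RL=S RR=S
cmd 1: advance +11 → t=11, phase=(2,14,2,14) → FL=S FR=S RL=S RR=S
cmd 2: advance +11 → t=22, phase=(13,1,13,1) → FL=S FR=S RL=S RR=S
cmd 3: advance +11 → t=33, phase=(0,12,0,12) → FL=S FR=S RL=S RR=S
cmd 4: advance +16 → t=49, phase=(16,4,16,4) → FL=W FR=S RL=W RR=S

after cmd 1 (t=11): FL=S FR=S RL=S RR=S
after cmd 2 (t=22): FL=S FR=S RL=S RR=S
after cmd 3 (t=33): FL=S FR=S RL=S RR=S
after cmd 4 (t=49): FL=W FR=S RL=W RR=S


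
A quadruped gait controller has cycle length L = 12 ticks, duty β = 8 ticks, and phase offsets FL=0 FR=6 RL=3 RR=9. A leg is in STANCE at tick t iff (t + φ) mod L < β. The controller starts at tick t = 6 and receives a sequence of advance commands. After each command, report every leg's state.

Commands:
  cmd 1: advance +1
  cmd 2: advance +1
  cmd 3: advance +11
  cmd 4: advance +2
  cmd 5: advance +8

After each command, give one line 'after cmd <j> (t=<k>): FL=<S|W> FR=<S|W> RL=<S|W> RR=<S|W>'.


after cmd 1 (t=7): FL=S FR=S RL=W RR=S
after cmd 2 (t=8): FL=W FR=S RL=W RR=S
after cmd 3 (t=19): FL=S FR=S RL=W RR=S
after cmd 4 (t=21): FL=W FR=S RL=S RR=S
after cmd 5 (t=29): FL=S FR=W RL=W RR=S

start t=6: FL=S FR=S RL=W RR=S
cmd 1: advance +1 → t=7, phase=(7,1,10,4) → FL=S FR=S RL=W RR=S
cmd 2: advance +1 → t=8, phase=(8,2,11,5) → FL=W FR=S RL=W RR=S
cmd 3: advance +11 → t=19, phase=(7,1,10,4) → FL=S FR=S RL=W RR=S
cmd 4: advance +2 → t=21, phase=(9,3,0,6) → FL=W FR=S RL=S RR=S
cmd 5: advance +8 → t=29, phase=(5,11,8,2) → FL=S FR=W RL=W RR=S


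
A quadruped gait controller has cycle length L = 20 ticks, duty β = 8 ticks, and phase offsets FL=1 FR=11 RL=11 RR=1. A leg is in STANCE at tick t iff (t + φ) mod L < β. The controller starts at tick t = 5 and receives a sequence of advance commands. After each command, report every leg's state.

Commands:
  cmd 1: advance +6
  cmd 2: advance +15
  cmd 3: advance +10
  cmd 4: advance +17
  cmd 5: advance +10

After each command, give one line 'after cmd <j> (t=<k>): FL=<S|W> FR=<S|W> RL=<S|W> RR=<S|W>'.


after cmd 1 (t=11): FL=W FR=S RL=S RR=W
after cmd 2 (t=26): FL=S FR=W RL=W RR=S
after cmd 3 (t=36): FL=W FR=S RL=S RR=W
after cmd 4 (t=53): FL=W FR=S RL=S RR=W
after cmd 5 (t=63): FL=S FR=W RL=W RR=S

start t=5: FL=S FR=W RL=W RR=S
cmd 1: advance +6 → t=11, phase=(12,2,2,12) → FL=W FR=S RL=S RR=W
cmd 2: advance +15 → t=26, phase=(7,17,17,7) → FL=S FR=W RL=W RR=S
cmd 3: advance +10 → t=36, phase=(17,7,7,17) → FL=W FR=S RL=S RR=W
cmd 4: advance +17 → t=53, phase=(14,4,4,14) → FL=W FR=S RL=S RR=W
cmd 5: advance +10 → t=63, phase=(4,14,14,4) → FL=S FR=W RL=W RR=S


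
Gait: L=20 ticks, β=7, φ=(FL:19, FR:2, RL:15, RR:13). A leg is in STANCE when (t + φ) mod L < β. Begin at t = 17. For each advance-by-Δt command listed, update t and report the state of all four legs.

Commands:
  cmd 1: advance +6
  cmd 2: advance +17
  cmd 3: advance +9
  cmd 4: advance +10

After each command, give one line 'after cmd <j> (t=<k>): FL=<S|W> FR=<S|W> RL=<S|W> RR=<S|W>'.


after cmd 1 (t=23): FL=S FR=S RL=W RR=W
after cmd 2 (t=40): FL=W FR=S RL=W RR=W
after cmd 3 (t=49): FL=W FR=W RL=S RR=S
after cmd 4 (t=59): FL=W FR=S RL=W RR=W

start t=17: FL=W FR=W RL=W RR=W
cmd 1: advance +6 → t=23, phase=(2,5,18,16) → FL=S FR=S RL=W RR=W
cmd 2: advance +17 → t=40, phase=(19,2,15,13) → FL=W FR=S RL=W RR=W
cmd 3: advance +9 → t=49, phase=(8,11,4,2) → FL=W FR=W RL=S RR=S
cmd 4: advance +10 → t=59, phase=(18,1,14,12) → FL=W FR=S RL=W RR=W


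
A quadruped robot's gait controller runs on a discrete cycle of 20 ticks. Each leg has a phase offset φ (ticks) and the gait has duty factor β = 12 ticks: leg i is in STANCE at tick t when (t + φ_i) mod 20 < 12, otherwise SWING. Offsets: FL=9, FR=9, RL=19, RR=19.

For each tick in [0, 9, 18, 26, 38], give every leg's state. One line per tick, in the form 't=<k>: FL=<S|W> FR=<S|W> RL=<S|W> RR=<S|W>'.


t=0: FL=S FR=S RL=W RR=W
t=9: FL=W FR=W RL=S RR=S
t=18: FL=S FR=S RL=W RR=W
t=26: FL=W FR=W RL=S RR=S
t=38: FL=S FR=S RL=W RR=W

t=0: phase=(9,9,19,19) vs β=12 → FL=S FR=S RL=W RR=W
t=9: phase=(18,18,8,8) vs β=12 → FL=W FR=W RL=S RR=S
t=18: phase=(7,7,17,17) vs β=12 → FL=S FR=S RL=W RR=W
t=26: phase=(15,15,5,5) vs β=12 → FL=W FR=W RL=S RR=S
t=38: phase=(7,7,17,17) vs β=12 → FL=S FR=S RL=W RR=W


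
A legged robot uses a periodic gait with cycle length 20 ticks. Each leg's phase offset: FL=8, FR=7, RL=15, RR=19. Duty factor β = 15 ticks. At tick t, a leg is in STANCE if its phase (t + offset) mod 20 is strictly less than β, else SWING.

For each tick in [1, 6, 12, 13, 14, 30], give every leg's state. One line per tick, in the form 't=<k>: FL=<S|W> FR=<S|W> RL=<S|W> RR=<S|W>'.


t=1: FL=S FR=S RL=W RR=S
t=6: FL=S FR=S RL=S RR=S
t=12: FL=S FR=W RL=S RR=S
t=13: FL=S FR=S RL=S RR=S
t=14: FL=S FR=S RL=S RR=S
t=30: FL=W FR=W RL=S RR=S

t=1: phase=(9,8,16,0) vs β=15 → FL=S FR=S RL=W RR=S
t=6: phase=(14,13,1,5) vs β=15 → FL=S FR=S RL=S RR=S
t=12: phase=(0,19,7,11) vs β=15 → FL=S FR=W RL=S RR=S
t=13: phase=(1,0,8,12) vs β=15 → FL=S FR=S RL=S RR=S
t=14: phase=(2,1,9,13) vs β=15 → FL=S FR=S RL=S RR=S
t=30: phase=(18,17,5,9) vs β=15 → FL=W FR=W RL=S RR=S


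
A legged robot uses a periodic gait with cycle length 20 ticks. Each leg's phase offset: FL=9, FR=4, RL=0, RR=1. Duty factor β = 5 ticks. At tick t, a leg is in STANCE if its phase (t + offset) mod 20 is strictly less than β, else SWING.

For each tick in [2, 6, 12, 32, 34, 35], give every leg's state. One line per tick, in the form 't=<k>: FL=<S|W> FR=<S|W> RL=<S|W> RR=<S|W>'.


t=2: FL=W FR=W RL=S RR=S
t=6: FL=W FR=W RL=W RR=W
t=12: FL=S FR=W RL=W RR=W
t=32: FL=S FR=W RL=W RR=W
t=34: FL=S FR=W RL=W RR=W
t=35: FL=S FR=W RL=W RR=W

t=2: phase=(11,6,2,3) vs β=5 → FL=W FR=W RL=S RR=S
t=6: phase=(15,10,6,7) vs β=5 → FL=W FR=W RL=W RR=W
t=12: phase=(1,16,12,13) vs β=5 → FL=S FR=W RL=W RR=W
t=32: phase=(1,16,12,13) vs β=5 → FL=S FR=W RL=W RR=W
t=34: phase=(3,18,14,15) vs β=5 → FL=S FR=W RL=W RR=W
t=35: phase=(4,19,15,16) vs β=5 → FL=S FR=W RL=W RR=W


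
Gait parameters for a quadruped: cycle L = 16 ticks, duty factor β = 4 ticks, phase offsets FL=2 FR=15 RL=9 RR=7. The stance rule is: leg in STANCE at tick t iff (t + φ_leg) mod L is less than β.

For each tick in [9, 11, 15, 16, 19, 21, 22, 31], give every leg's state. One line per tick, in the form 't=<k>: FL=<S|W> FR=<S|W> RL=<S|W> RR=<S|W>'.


t=9: FL=W FR=W RL=S RR=S
t=11: FL=W FR=W RL=W RR=S
t=15: FL=S FR=W RL=W RR=W
t=16: FL=S FR=W RL=W RR=W
t=19: FL=W FR=S RL=W RR=W
t=21: FL=W FR=W RL=W RR=W
t=22: FL=W FR=W RL=W RR=W
t=31: FL=S FR=W RL=W RR=W

t=9: phase=(11,8,2,0) vs β=4 → FL=W FR=W RL=S RR=S
t=11: phase=(13,10,4,2) vs β=4 → FL=W FR=W RL=W RR=S
t=15: phase=(1,14,8,6) vs β=4 → FL=S FR=W RL=W RR=W
t=16: phase=(2,15,9,7) vs β=4 → FL=S FR=W RL=W RR=W
t=19: phase=(5,2,12,10) vs β=4 → FL=W FR=S RL=W RR=W
t=21: phase=(7,4,14,12) vs β=4 → FL=W FR=W RL=W RR=W
t=22: phase=(8,5,15,13) vs β=4 → FL=W FR=W RL=W RR=W
t=31: phase=(1,14,8,6) vs β=4 → FL=S FR=W RL=W RR=W


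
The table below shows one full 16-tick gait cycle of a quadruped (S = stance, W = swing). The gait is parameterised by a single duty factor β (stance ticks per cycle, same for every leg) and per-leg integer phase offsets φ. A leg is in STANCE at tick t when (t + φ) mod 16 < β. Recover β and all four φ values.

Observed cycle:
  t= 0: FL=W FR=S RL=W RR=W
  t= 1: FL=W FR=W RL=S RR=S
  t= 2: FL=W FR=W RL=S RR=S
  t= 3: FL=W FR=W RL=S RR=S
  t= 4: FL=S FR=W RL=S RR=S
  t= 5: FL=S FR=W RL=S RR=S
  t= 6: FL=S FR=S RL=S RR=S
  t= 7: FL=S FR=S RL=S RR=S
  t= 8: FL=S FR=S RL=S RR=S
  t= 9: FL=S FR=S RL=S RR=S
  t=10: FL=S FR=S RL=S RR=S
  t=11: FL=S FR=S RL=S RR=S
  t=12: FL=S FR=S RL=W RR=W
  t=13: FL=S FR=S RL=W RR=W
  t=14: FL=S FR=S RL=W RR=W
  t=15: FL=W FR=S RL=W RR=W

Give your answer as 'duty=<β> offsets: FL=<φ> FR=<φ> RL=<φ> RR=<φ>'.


duty β = stance ticks per leg = 11
FL: stance ticks = 11; W→S at t=4 → φ=12
FR: stance ticks = 11; W→S at t=6 → φ=10
RL: stance ticks = 11; W→S at t=1 → φ=15
RR: stance ticks = 11; W→S at t=1 → φ=15

duty=11 offsets: FL=12 FR=10 RL=15 RR=15


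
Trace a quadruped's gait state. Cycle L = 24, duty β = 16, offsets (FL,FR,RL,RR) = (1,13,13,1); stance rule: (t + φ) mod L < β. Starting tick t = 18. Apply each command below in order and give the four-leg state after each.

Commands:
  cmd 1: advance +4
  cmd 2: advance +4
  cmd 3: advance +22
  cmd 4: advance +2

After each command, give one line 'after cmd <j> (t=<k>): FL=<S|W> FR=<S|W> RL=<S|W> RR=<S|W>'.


start t=18: FL=W FR=S RL=S RR=W
cmd 1: advance +4 → t=22, phase=(23,11,11,23) → FL=W FR=S RL=S RR=W
cmd 2: advance +4 → t=26, phase=(3,15,15,3) → FL=S FR=S RL=S RR=S
cmd 3: advance +22 → t=48, phase=(1,13,13,1) → FL=S FR=S RL=S RR=S
cmd 4: advance +2 → t=50, phase=(3,15,15,3) → FL=S FR=S RL=S RR=S

after cmd 1 (t=22): FL=W FR=S RL=S RR=W
after cmd 2 (t=26): FL=S FR=S RL=S RR=S
after cmd 3 (t=48): FL=S FR=S RL=S RR=S
after cmd 4 (t=50): FL=S FR=S RL=S RR=S


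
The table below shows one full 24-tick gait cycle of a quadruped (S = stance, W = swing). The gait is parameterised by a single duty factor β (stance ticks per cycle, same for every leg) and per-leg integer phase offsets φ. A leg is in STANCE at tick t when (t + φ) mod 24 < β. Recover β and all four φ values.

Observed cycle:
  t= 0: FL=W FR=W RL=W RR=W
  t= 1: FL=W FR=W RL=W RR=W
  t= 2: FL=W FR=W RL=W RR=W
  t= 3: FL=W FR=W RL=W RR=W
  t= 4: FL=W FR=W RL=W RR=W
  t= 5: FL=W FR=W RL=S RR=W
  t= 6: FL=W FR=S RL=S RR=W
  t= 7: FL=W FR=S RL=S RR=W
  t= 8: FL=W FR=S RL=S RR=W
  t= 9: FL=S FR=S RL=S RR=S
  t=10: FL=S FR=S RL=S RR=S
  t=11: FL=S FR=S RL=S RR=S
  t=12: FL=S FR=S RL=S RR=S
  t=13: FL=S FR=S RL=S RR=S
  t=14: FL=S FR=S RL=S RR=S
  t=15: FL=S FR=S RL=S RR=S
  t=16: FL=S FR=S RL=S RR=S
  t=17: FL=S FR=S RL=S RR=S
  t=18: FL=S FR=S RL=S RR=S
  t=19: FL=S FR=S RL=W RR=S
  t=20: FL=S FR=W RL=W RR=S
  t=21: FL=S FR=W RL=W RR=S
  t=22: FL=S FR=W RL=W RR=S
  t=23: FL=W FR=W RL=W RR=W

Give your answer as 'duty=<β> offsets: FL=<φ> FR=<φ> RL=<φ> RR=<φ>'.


duty β = stance ticks per leg = 14
FL: stance ticks = 14; W→S at t=9 → φ=15
FR: stance ticks = 14; W→S at t=6 → φ=18
RL: stance ticks = 14; W→S at t=5 → φ=19
RR: stance ticks = 14; W→S at t=9 → φ=15

duty=14 offsets: FL=15 FR=18 RL=19 RR=15


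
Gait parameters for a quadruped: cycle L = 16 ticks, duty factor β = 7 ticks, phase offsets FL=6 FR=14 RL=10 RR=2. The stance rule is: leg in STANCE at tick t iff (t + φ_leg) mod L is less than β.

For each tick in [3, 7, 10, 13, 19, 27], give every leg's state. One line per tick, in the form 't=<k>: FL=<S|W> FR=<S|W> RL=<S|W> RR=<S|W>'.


t=3: phase=(9,1,13,5) vs β=7 → FL=W FR=S RL=W RR=S
t=7: phase=(13,5,1,9) vs β=7 → FL=W FR=S RL=S RR=W
t=10: phase=(0,8,4,12) vs β=7 → FL=S FR=W RL=S RR=W
t=13: phase=(3,11,7,15) vs β=7 → FL=S FR=W RL=W RR=W
t=19: phase=(9,1,13,5) vs β=7 → FL=W FR=S RL=W RR=S
t=27: phase=(1,9,5,13) vs β=7 → FL=S FR=W RL=S RR=W

t=3: FL=W FR=S RL=W RR=S
t=7: FL=W FR=S RL=S RR=W
t=10: FL=S FR=W RL=S RR=W
t=13: FL=S FR=W RL=W RR=W
t=19: FL=W FR=S RL=W RR=S
t=27: FL=S FR=W RL=S RR=W


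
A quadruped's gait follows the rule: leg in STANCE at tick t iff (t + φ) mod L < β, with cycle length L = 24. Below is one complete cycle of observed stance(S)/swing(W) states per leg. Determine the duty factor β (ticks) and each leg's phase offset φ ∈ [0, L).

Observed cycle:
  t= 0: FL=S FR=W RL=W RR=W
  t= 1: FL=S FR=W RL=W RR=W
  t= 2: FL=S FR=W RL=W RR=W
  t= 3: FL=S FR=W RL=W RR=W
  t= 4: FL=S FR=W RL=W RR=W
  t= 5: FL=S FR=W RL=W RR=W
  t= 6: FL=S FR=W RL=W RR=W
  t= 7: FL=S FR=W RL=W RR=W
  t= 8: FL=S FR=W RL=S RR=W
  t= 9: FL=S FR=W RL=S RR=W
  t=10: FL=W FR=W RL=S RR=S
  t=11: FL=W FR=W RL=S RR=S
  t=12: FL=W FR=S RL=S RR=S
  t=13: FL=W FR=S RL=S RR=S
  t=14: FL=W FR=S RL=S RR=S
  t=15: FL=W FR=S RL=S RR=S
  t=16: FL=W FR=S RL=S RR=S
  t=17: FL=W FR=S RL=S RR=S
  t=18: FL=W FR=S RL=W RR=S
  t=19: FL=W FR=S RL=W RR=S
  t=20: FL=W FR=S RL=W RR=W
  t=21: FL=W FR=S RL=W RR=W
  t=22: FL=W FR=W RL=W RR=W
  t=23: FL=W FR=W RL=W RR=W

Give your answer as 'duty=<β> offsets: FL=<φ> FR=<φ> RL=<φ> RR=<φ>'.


duty β = stance ticks per leg = 10
FL: stance ticks = 10; W→S at t=0 → φ=0
FR: stance ticks = 10; W→S at t=12 → φ=12
RL: stance ticks = 10; W→S at t=8 → φ=16
RR: stance ticks = 10; W→S at t=10 → φ=14

duty=10 offsets: FL=0 FR=12 RL=16 RR=14


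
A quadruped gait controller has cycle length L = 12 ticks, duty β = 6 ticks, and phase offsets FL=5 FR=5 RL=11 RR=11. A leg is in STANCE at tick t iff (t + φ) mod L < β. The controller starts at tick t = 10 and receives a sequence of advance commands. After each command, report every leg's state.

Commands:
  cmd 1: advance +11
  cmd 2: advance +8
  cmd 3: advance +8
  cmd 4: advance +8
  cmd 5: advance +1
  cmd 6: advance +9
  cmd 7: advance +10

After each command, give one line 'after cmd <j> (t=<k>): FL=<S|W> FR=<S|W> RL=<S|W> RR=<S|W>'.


after cmd 1 (t=21): FL=S FR=S RL=W RR=W
after cmd 2 (t=29): FL=W FR=W RL=S RR=S
after cmd 3 (t=37): FL=W FR=W RL=S RR=S
after cmd 4 (t=45): FL=S FR=S RL=W RR=W
after cmd 5 (t=46): FL=S FR=S RL=W RR=W
after cmd 6 (t=55): FL=S FR=S RL=W RR=W
after cmd 7 (t=65): FL=W FR=W RL=S RR=S

start t=10: FL=S FR=S RL=W RR=W
cmd 1: advance +11 → t=21, phase=(2,2,8,8) → FL=S FR=S RL=W RR=W
cmd 2: advance +8 → t=29, phase=(10,10,4,4) → FL=W FR=W RL=S RR=S
cmd 3: advance +8 → t=37, phase=(6,6,0,0) → FL=W FR=W RL=S RR=S
cmd 4: advance +8 → t=45, phase=(2,2,8,8) → FL=S FR=S RL=W RR=W
cmd 5: advance +1 → t=46, phase=(3,3,9,9) → FL=S FR=S RL=W RR=W
cmd 6: advance +9 → t=55, phase=(0,0,6,6) → FL=S FR=S RL=W RR=W
cmd 7: advance +10 → t=65, phase=(10,10,4,4) → FL=W FR=W RL=S RR=S


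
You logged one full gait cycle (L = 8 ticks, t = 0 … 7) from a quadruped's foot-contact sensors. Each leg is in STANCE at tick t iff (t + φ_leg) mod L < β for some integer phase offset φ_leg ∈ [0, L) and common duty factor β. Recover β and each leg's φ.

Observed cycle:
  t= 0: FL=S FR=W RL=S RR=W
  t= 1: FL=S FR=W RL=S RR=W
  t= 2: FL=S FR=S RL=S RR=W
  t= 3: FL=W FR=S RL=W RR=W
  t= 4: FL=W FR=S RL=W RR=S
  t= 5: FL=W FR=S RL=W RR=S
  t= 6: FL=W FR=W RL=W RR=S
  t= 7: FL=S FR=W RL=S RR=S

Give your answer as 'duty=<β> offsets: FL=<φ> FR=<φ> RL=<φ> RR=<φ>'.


duty=4 offsets: FL=1 FR=6 RL=1 RR=4

duty β = stance ticks per leg = 4
FL: stance ticks = 4; W→S at t=7 → φ=1
FR: stance ticks = 4; W→S at t=2 → φ=6
RL: stance ticks = 4; W→S at t=7 → φ=1
RR: stance ticks = 4; W→S at t=4 → φ=4


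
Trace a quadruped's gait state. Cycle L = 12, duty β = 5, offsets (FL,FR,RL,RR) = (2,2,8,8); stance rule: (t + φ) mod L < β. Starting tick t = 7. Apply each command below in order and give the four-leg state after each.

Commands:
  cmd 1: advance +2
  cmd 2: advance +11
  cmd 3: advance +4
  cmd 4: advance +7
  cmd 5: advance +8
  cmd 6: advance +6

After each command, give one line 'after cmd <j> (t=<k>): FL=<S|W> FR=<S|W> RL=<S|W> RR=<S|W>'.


start t=7: FL=W FR=W RL=S RR=S
cmd 1: advance +2 → t=9, phase=(11,11,5,5) → FL=W FR=W RL=W RR=W
cmd 2: advance +11 → t=20, phase=(10,10,4,4) → FL=W FR=W RL=S RR=S
cmd 3: advance +4 → t=24, phase=(2,2,8,8) → FL=S FR=S RL=W RR=W
cmd 4: advance +7 → t=31, phase=(9,9,3,3) → FL=W FR=W RL=S RR=S
cmd 5: advance +8 → t=39, phase=(5,5,11,11) → FL=W FR=W RL=W RR=W
cmd 6: advance +6 → t=45, phase=(11,11,5,5) → FL=W FR=W RL=W RR=W

after cmd 1 (t=9): FL=W FR=W RL=W RR=W
after cmd 2 (t=20): FL=W FR=W RL=S RR=S
after cmd 3 (t=24): FL=S FR=S RL=W RR=W
after cmd 4 (t=31): FL=W FR=W RL=S RR=S
after cmd 5 (t=39): FL=W FR=W RL=W RR=W
after cmd 6 (t=45): FL=W FR=W RL=W RR=W


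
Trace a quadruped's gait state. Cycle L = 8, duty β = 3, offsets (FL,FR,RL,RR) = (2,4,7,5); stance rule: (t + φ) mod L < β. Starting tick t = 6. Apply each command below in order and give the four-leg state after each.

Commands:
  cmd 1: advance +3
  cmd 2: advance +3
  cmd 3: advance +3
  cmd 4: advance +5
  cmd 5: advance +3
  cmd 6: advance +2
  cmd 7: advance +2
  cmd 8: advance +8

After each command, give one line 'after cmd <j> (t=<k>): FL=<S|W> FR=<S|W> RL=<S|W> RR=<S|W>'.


after cmd 1 (t=9): FL=W FR=W RL=S RR=W
after cmd 2 (t=12): FL=W FR=S RL=W RR=S
after cmd 3 (t=15): FL=S FR=W RL=W RR=W
after cmd 4 (t=20): FL=W FR=S RL=W RR=S
after cmd 5 (t=23): FL=S FR=W RL=W RR=W
after cmd 6 (t=25): FL=W FR=W RL=S RR=W
after cmd 7 (t=27): FL=W FR=W RL=S RR=S
after cmd 8 (t=35): FL=W FR=W RL=S RR=S

start t=6: FL=S FR=S RL=W RR=W
cmd 1: advance +3 → t=9, phase=(3,5,0,6) → FL=W FR=W RL=S RR=W
cmd 2: advance +3 → t=12, phase=(6,0,3,1) → FL=W FR=S RL=W RR=S
cmd 3: advance +3 → t=15, phase=(1,3,6,4) → FL=S FR=W RL=W RR=W
cmd 4: advance +5 → t=20, phase=(6,0,3,1) → FL=W FR=S RL=W RR=S
cmd 5: advance +3 → t=23, phase=(1,3,6,4) → FL=S FR=W RL=W RR=W
cmd 6: advance +2 → t=25, phase=(3,5,0,6) → FL=W FR=W RL=S RR=W
cmd 7: advance +2 → t=27, phase=(5,7,2,0) → FL=W FR=W RL=S RR=S
cmd 8: advance +8 → t=35, phase=(5,7,2,0) → FL=W FR=W RL=S RR=S


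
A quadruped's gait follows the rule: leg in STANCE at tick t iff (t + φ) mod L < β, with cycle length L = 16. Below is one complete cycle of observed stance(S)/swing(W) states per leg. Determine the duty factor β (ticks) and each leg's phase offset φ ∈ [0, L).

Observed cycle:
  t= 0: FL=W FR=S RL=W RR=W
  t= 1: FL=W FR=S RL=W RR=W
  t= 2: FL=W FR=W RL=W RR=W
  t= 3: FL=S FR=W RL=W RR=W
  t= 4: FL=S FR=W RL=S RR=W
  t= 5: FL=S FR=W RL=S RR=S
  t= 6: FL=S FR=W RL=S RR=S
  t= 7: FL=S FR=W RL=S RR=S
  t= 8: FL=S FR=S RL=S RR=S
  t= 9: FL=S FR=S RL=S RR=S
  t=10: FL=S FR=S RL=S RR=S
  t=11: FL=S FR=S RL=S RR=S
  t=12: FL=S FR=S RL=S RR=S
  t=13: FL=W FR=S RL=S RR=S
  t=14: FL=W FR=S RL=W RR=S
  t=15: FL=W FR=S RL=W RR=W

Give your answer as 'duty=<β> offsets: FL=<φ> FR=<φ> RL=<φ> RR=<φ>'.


duty β = stance ticks per leg = 10
FL: stance ticks = 10; W→S at t=3 → φ=13
FR: stance ticks = 10; W→S at t=8 → φ=8
RL: stance ticks = 10; W→S at t=4 → φ=12
RR: stance ticks = 10; W→S at t=5 → φ=11

duty=10 offsets: FL=13 FR=8 RL=12 RR=11


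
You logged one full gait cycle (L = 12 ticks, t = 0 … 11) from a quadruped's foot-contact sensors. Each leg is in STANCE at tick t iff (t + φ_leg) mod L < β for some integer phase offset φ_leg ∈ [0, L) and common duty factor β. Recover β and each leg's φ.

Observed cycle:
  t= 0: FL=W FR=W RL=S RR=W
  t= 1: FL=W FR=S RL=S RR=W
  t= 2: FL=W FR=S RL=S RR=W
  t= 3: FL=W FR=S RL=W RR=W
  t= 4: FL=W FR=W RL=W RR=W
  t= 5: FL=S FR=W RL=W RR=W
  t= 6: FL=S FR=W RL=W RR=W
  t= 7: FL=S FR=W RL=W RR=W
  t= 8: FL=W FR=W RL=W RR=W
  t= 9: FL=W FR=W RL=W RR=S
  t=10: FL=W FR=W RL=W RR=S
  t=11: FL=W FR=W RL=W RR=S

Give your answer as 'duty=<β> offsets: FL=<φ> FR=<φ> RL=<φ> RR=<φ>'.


duty=3 offsets: FL=7 FR=11 RL=0 RR=3

duty β = stance ticks per leg = 3
FL: stance ticks = 3; W→S at t=5 → φ=7
FR: stance ticks = 3; W→S at t=1 → φ=11
RL: stance ticks = 3; W→S at t=0 → φ=0
RR: stance ticks = 3; W→S at t=9 → φ=3


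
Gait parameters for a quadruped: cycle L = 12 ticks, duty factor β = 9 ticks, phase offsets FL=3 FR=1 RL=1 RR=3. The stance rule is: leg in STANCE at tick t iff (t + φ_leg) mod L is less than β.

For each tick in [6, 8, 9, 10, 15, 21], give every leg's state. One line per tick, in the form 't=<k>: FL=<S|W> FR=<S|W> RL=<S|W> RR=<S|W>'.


t=6: FL=W FR=S RL=S RR=W
t=8: FL=W FR=W RL=W RR=W
t=9: FL=S FR=W RL=W RR=S
t=10: FL=S FR=W RL=W RR=S
t=15: FL=S FR=S RL=S RR=S
t=21: FL=S FR=W RL=W RR=S

t=6: phase=(9,7,7,9) vs β=9 → FL=W FR=S RL=S RR=W
t=8: phase=(11,9,9,11) vs β=9 → FL=W FR=W RL=W RR=W
t=9: phase=(0,10,10,0) vs β=9 → FL=S FR=W RL=W RR=S
t=10: phase=(1,11,11,1) vs β=9 → FL=S FR=W RL=W RR=S
t=15: phase=(6,4,4,6) vs β=9 → FL=S FR=S RL=S RR=S
t=21: phase=(0,10,10,0) vs β=9 → FL=S FR=W RL=W RR=S
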